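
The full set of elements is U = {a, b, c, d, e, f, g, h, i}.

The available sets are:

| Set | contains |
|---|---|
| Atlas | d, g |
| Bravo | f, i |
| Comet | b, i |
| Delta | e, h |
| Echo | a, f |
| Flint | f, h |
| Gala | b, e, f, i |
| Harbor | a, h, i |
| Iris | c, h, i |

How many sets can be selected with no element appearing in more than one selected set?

4

Atlas, Comet, Delta, Echo are pairwise disjoint (Atlas={d,g}; Comet={b,i}; Delta={e,h}; Echo={a,f}).
Every remaining set overlaps one of these, and no 5 of the listed sets are pairwise disjoint, so 4 is the maximum.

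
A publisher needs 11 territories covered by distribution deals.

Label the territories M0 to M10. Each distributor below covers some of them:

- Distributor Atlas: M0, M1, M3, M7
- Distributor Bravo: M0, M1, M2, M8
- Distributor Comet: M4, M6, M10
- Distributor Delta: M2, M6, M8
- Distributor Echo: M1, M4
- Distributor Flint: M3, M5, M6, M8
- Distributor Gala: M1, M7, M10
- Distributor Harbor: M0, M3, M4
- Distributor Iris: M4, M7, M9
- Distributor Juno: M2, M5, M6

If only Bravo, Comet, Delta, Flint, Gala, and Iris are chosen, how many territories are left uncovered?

Union of Bravo, Comet, Delta, Flint, Gala, Iris = {M0, M1, M2, M3, M4, M5, M6, M7, M8, M9, M10} — that's every territory, so 0 are uncovered.

0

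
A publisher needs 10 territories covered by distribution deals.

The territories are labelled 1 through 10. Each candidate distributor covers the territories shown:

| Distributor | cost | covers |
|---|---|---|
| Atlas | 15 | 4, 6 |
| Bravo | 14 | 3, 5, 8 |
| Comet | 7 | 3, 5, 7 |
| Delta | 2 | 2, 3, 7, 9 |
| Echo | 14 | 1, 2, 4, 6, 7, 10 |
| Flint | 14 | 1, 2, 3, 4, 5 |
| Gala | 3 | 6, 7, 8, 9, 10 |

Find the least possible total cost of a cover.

17

Flint, Gala together cover every territory (Flint ∪ Gala = {1, 2, 3, 4, 5, 6, 7, 8, 9, 10}); total cost 14 + 3 = 17.
The greedy pick Delta, Gala, Flint costs 19; no covering selection beats 17.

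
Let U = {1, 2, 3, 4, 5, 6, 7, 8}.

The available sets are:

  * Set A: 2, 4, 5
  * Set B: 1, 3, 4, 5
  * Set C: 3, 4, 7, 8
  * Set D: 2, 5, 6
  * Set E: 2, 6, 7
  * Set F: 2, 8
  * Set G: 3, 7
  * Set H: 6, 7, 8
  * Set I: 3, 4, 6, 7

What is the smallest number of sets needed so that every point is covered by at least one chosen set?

3

B and C and E together: B ∪ C ∪ E = {1, 2, 3, 4, 5, 6, 7, 8} — every point is covered.
Only B contains 1, so B is forced; the remaining 4 points need at least 2 more sets (each remaining set adds at most 3) — so at least 3 sets are needed, and 3 is optimal.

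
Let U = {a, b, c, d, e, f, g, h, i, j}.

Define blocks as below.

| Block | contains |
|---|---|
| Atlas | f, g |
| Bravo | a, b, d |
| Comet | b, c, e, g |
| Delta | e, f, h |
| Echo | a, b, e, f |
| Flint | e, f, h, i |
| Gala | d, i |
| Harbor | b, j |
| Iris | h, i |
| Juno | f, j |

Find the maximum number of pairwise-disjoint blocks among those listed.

Comet, Gala, Juno are pairwise disjoint (Comet={b,c,e,g}; Gala={d,i}; Juno={f,j}).
Every remaining block overlaps one of these, and no 4 of the listed blocks are pairwise disjoint, so 3 is the maximum.

3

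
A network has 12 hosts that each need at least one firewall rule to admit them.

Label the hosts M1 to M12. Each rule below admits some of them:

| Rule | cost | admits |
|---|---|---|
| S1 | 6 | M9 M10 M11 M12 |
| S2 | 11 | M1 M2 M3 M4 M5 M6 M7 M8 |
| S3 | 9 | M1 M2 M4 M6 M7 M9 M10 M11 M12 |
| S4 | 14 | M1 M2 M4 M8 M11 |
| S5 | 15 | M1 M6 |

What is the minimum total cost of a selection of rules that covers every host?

S1, S2 together cover every host (S1 ∪ S2 = {M1, M2, M3, M4, M5, M6, M7, M8, M9, M10, M11, M12}); total cost 6 + 11 = 17.
The greedy pick S3, S2 costs 20; no covering selection beats 17.

17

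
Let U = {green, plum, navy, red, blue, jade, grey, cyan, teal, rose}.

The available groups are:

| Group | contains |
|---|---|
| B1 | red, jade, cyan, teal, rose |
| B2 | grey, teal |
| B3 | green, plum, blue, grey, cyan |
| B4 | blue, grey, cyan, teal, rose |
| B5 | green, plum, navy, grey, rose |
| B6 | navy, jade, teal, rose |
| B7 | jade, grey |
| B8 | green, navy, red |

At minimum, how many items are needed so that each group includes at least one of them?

Take H = {red, jade, grey}. Each listed group contains at least one of these, so H is a hitting set of size 3.
No choice of 2 items meets every group, so 3 is the minimum.

3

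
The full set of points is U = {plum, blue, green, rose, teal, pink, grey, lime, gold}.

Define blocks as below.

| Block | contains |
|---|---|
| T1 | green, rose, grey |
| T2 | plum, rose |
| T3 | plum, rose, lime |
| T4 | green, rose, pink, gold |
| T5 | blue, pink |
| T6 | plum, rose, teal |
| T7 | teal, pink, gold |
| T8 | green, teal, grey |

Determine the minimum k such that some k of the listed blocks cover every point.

T3, T5, T7, and T8 cover everything between them: the union {plum, blue, green, rose, teal, pink, grey, lime, gold} is all of U.
Only T5 contains blue, so T5 is forced; the remaining 7 points need at least 3 more blocks (each remaining block adds at most 3) — so at least 4 blocks are needed, and 4 is optimal.

4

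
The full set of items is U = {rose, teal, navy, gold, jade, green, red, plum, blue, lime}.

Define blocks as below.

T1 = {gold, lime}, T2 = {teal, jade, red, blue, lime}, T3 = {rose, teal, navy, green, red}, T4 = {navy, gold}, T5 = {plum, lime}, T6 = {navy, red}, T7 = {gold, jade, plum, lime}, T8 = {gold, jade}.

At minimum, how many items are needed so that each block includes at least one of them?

3

H = {gold, red, lime} meets every block (each contains at least one member of H), and |H| = 3.
The blocks T3, T5, T8 are pairwise disjoint, so any hitting set needs a separate item for each — at least 3. Hence 3 is optimal.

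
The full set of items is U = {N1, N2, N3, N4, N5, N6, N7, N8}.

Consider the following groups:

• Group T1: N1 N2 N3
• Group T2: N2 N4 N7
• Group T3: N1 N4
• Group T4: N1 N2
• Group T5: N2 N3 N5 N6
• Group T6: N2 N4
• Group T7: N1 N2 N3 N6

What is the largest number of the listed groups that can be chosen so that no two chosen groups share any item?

2

T3, T5 are pairwise disjoint (T3={N1,N4}; T5={N2,N3,N5,N6}).
Every remaining group overlaps one of these, and no 3 of the listed groups are pairwise disjoint, so 2 is the maximum.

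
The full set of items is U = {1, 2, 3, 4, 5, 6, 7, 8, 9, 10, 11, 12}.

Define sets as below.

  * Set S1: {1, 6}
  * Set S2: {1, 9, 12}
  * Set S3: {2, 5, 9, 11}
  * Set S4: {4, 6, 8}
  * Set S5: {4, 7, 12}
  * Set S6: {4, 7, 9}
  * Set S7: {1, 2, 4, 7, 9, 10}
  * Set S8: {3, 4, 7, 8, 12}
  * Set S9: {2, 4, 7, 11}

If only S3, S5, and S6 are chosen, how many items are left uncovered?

Union of S3, S5, S6 = {2, 4, 5, 7, 9, 11, 12}.
Not covered: 1, 3, 6, 8, 10 — 5 items.

5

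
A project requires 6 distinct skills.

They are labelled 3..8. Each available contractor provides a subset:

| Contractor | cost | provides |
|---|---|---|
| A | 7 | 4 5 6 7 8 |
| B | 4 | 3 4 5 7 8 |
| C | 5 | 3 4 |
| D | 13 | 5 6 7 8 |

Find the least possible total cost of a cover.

A, B together cover every skill (A ∪ B = {3, 4, 5, 6, 7, 8}); total cost 7 + 4 = 11.
No covering selection has total cost below 11.

11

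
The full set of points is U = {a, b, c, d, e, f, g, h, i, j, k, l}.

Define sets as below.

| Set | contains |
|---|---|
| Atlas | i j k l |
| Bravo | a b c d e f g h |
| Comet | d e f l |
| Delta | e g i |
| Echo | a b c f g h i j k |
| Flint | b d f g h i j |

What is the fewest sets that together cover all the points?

2

Comet and Echo together: Comet ∪ Echo = {a, b, c, d, e, f, g, h, i, j, k, l} — every point is covered.
No single set has all 12 points (the largest, Echo, has 9), so 2 is optimal.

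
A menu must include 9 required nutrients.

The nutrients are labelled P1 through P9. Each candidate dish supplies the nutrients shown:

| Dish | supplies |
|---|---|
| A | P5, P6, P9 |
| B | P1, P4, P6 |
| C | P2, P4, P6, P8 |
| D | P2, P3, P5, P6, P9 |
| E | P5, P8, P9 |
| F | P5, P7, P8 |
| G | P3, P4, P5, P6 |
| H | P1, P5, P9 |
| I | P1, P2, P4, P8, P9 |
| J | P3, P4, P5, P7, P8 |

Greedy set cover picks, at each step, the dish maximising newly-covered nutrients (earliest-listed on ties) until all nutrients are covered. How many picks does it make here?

Greedy: pick D (covers 5 new) → pick I (covers 3 new) → pick F (covers 1 new). Total picks: 3.

3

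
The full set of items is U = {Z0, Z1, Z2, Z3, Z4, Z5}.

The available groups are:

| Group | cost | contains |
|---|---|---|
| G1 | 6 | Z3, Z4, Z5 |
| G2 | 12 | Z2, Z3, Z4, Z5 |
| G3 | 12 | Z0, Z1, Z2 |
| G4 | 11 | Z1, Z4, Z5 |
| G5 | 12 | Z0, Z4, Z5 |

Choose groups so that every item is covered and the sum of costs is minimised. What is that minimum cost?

18

G1, G3 together cover every item (G1 ∪ G3 = {Z0, Z1, Z2, Z3, Z4, Z5}); total cost 6 + 12 = 18.
No covering selection has total cost below 18.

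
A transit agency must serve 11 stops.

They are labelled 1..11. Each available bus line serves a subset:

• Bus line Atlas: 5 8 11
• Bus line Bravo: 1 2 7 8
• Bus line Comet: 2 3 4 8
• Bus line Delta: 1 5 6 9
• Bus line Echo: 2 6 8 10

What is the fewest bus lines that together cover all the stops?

5

Atlas and Bravo and Comet and Delta and Echo together: Atlas ∪ Bravo ∪ Comet ∪ Delta ∪ Echo = {1, 2, 3, 4, 5, 6, 7, 8, 9, 10, 11} — every stop is covered.
No 4 of the 5 bus lines cover everything (all 5 combinations miss at least one stop), so 5 is optimal.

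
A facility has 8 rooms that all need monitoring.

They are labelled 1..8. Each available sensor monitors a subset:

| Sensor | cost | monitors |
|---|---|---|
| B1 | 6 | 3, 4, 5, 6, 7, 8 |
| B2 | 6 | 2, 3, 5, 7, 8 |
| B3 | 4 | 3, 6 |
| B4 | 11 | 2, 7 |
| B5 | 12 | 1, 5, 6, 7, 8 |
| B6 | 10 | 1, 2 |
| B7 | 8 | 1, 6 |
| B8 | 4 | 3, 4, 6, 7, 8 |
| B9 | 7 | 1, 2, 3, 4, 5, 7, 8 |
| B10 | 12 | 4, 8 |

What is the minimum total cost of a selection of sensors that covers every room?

11

B8, B9 together cover every room (B8 ∪ B9 = {1, 2, 3, 4, 5, 6, 7, 8}); total cost 4 + 7 = 11.
No covering selection has total cost below 11.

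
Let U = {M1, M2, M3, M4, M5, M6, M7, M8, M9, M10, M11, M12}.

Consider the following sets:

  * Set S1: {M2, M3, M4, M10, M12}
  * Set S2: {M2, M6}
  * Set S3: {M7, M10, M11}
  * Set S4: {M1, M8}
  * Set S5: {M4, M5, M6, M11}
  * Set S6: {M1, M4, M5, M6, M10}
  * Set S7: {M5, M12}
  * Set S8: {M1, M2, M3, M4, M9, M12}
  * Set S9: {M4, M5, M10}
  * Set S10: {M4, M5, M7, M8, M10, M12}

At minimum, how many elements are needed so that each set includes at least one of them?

4

Take H = {M1, M5, M6, M10}. Each listed set contains at least one of these, so H is a hitting set of size 4.
The sets S2, S3, S4, S7 are pairwise disjoint, so any hitting set needs a separate element for each — at least 4. Hence 4 is optimal.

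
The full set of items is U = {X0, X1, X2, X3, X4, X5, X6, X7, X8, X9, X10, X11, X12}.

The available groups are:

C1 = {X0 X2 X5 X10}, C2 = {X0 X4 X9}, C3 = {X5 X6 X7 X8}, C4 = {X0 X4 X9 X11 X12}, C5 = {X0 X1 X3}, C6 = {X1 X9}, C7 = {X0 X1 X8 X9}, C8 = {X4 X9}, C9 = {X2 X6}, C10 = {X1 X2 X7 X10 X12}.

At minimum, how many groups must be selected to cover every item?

Take {C1, C3, C4, C5}. Their union is {X0, X1, X2, X3, X4, X5, X6, X7, X8, X9, X10, X11, X12}, which is all 13 items.
Only C5 contains X3, so C5 is forced; the remaining 10 items need at least 3 more groups (each remaining group adds at most 4) — so at least 4 groups are needed, and 4 is optimal.

4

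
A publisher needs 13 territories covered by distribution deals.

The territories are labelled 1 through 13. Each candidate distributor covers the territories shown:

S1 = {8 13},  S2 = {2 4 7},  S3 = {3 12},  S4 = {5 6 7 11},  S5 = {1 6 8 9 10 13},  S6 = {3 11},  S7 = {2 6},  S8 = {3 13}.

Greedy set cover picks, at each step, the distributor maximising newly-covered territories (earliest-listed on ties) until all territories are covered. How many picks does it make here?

4

Greedy: pick S5 (covers 6 new) → pick S2 (covers 3 new) → pick S3 (covers 2 new) → pick S4 (covers 2 new). Total picks: 4.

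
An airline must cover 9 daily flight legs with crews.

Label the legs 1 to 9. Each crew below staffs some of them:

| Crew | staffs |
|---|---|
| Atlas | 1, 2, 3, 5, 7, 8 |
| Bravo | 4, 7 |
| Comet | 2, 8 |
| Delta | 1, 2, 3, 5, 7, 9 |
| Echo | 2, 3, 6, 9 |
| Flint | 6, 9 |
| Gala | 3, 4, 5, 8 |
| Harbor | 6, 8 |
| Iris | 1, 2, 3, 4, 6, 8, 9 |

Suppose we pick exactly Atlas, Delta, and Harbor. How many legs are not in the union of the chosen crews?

1

Union of Atlas, Delta, Harbor = {1, 2, 3, 5, 6, 7, 8, 9}.
Not covered: 4 — 1 leg.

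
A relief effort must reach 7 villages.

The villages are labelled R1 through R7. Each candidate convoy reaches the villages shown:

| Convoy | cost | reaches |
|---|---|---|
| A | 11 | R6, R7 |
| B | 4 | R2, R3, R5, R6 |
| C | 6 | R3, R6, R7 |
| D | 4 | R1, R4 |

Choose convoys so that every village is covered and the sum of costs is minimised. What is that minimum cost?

B, C, D together cover every village (B ∪ C ∪ D = {R1, R2, R3, R4, R5, R6, R7}); total cost 4 + 6 + 4 = 14.
No covering selection has total cost below 14.

14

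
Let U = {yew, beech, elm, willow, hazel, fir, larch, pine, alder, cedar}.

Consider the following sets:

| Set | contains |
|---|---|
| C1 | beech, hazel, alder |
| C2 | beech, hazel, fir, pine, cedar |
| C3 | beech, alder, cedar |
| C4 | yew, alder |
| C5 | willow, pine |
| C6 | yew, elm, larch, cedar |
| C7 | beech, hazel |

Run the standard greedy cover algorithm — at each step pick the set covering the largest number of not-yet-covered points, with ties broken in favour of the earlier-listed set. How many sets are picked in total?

4

Greedy: pick C2 (covers 5 new) → pick C6 (covers 3 new) → pick C1 (covers 1 new) → pick C5 (covers 1 new). Total picks: 4.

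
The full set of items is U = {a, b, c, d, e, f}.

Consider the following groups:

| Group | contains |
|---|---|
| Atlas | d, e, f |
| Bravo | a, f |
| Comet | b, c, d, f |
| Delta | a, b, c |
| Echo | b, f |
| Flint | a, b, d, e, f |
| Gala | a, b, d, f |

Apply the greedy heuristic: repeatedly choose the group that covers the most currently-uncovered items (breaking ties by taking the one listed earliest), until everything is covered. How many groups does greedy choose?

Greedy: pick Flint (covers 5 new) → pick Comet (covers 1 new). Total picks: 2.

2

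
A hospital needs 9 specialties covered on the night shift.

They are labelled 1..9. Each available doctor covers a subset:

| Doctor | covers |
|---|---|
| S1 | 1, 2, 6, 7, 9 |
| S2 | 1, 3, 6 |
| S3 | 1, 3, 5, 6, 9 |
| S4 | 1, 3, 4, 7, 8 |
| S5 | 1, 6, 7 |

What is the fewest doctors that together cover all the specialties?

Take {S1, S3, S4}. Their union is {1, 2, 3, 4, 5, 6, 7, 8, 9}, which is all 9 specialties.
Only S1 contains 2, so S1 is forced; the remaining 4 specialties need at least 2 more doctors (each remaining doctor adds at most 3) — so at least 3 doctors are needed, and 3 is optimal.

3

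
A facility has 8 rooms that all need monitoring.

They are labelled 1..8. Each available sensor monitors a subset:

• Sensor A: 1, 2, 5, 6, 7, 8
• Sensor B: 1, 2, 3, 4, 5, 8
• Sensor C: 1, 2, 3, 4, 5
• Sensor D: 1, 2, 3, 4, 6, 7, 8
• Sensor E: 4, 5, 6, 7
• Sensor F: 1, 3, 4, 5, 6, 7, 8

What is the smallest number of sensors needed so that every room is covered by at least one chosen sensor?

2

A and C together: A ∪ C = {1, 2, 3, 4, 5, 6, 7, 8} — every room is covered.
No single sensor has all 8 rooms (the largest, D, has 7), so 2 is optimal.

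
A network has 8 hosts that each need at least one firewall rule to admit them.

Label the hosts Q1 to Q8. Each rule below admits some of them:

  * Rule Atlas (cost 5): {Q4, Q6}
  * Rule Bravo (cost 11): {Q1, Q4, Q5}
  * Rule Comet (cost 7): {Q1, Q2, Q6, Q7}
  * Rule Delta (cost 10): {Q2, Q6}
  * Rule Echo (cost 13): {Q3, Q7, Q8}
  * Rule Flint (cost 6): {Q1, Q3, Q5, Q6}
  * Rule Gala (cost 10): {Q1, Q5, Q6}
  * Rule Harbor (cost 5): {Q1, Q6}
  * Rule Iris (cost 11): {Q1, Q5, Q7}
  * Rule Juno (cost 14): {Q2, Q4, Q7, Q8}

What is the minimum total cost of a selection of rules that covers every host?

Flint, Juno together cover every host (Flint ∪ Juno = {Q1, Q2, Q3, Q4, Q5, Q6, Q7, Q8}); total cost 6 + 14 = 20.
The greedy pick Flint, Comet, Atlas, Echo costs 31; no covering selection beats 20.

20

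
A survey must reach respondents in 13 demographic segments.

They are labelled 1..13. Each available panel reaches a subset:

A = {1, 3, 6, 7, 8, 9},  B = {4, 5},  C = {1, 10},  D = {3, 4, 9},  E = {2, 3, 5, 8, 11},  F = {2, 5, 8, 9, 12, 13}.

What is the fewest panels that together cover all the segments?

A and B and C and E and F together: A ∪ B ∪ C ∪ E ∪ F = {1, 2, 3, 4, 5, 6, 7, 8, 9, 10, 11, 12, 13} — every segment is covered.
No 4 of the 6 panels cover everything (all 15 combinations miss at least one segment), so 5 is optimal.

5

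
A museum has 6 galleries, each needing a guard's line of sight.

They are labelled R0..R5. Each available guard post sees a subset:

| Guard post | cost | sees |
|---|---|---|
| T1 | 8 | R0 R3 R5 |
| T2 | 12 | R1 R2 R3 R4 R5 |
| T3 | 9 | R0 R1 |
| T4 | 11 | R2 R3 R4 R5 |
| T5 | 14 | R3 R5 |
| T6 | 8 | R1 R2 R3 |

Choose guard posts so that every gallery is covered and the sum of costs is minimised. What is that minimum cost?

T3, T4 together cover every gallery (T3 ∪ T4 = {R0, R1, R2, R3, R4, R5}); total cost 9 + 11 = 20.
No covering selection has total cost below 20.

20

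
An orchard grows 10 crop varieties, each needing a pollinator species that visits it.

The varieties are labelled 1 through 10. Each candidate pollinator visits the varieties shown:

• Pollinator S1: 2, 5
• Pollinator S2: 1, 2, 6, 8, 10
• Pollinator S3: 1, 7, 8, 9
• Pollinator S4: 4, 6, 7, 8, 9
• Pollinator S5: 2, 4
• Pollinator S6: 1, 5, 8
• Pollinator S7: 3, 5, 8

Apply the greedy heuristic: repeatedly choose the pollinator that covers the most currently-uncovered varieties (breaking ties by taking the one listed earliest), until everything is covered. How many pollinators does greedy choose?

Greedy: pick S2 (covers 5 new) → pick S4 (covers 3 new) → pick S7 (covers 2 new). Total picks: 3.

3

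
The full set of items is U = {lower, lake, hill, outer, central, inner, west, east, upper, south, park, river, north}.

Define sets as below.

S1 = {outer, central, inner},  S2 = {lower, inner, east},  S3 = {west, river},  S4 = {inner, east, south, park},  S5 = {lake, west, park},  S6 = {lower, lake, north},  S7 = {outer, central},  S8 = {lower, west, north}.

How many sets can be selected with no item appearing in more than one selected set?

S3, S4, S6, S7 are pairwise disjoint (S3={west,river}; S4={inner,east,south,park}; S6={lower,lake,north}; S7={outer,central}).
Every remaining set overlaps one of these, and no 5 of the listed sets are pairwise disjoint, so 4 is the maximum.

4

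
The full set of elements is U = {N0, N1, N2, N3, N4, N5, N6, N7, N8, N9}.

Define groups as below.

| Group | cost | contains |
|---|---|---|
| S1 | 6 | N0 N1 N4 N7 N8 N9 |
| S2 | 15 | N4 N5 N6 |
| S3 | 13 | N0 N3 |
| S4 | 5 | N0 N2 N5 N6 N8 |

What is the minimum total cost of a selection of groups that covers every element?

24

S1, S3, S4 together cover every element (S1 ∪ S3 ∪ S4 = {N0, N1, N2, N3, N4, N5, N6, N7, N8, N9}); total cost 6 + 13 + 5 = 24.
No covering selection has total cost below 24.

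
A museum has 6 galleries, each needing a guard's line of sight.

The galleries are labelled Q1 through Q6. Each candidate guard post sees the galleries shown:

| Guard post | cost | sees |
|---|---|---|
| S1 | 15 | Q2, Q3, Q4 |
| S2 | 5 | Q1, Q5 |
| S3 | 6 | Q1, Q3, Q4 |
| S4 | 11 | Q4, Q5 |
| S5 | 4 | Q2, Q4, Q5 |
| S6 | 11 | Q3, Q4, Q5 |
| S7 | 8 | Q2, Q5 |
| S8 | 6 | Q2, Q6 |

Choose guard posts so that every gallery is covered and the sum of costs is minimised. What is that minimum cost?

S3, S5, S8 together cover every gallery (S3 ∪ S5 ∪ S8 = {Q1, Q2, Q3, Q4, Q5, Q6}); total cost 6 + 4 + 6 = 16.
No covering selection has total cost below 16.

16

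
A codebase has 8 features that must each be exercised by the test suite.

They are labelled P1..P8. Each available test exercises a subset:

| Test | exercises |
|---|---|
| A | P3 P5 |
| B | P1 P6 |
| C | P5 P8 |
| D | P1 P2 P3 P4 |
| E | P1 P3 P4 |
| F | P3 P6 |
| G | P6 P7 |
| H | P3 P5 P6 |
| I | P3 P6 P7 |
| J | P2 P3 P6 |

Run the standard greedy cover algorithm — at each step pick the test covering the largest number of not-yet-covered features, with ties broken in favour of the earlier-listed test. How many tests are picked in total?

Greedy: pick D (covers 4 new) → pick C (covers 2 new) → pick G (covers 2 new). Total picks: 3.

3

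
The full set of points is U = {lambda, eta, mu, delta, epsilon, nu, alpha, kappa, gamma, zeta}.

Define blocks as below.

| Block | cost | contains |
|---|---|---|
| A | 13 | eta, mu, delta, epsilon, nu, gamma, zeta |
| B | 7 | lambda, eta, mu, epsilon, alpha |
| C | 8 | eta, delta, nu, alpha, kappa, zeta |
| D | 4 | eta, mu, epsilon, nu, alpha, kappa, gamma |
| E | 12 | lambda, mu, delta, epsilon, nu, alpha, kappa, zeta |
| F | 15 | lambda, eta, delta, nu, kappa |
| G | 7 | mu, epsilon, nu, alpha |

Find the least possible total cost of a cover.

16

D, E together cover every point (D ∪ E = {lambda, eta, mu, delta, epsilon, nu, alpha, kappa, gamma, zeta}); total cost 4 + 12 = 16.
The greedy pick D, C, B costs 19; no covering selection beats 16.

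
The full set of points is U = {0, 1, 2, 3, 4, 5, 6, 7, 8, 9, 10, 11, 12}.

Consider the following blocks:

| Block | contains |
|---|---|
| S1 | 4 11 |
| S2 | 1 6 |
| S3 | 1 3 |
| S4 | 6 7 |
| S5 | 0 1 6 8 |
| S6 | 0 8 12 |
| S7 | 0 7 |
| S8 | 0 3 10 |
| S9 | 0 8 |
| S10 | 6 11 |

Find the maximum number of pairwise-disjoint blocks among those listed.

S1, S3, S4, S6 are pairwise disjoint (S1={4,11}; S3={1,3}; S4={6,7}; S6={0,8,12}).
Every remaining block overlaps one of these, and no 5 of the listed blocks are pairwise disjoint, so 4 is the maximum.

4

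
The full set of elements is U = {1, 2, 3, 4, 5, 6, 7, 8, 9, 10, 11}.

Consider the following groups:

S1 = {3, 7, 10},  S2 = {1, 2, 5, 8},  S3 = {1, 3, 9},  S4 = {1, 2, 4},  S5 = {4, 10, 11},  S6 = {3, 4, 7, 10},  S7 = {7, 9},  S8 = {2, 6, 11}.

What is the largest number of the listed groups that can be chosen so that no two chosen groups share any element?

3

S2, S5, S7 are pairwise disjoint (S2={1,2,5,8}; S5={4,10,11}; S7={7,9}).
Every remaining group overlaps one of these, and no 4 of the listed groups are pairwise disjoint, so 3 is the maximum.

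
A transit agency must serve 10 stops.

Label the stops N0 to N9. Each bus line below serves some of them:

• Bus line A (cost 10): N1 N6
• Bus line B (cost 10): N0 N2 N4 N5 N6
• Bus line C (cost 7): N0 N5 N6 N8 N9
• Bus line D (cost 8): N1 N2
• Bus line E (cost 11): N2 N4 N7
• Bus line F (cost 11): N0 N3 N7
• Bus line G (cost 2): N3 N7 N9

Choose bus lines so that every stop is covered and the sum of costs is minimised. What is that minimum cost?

27

B, C, D, G together cover every stop (B ∪ C ∪ D ∪ G = {N0, N1, N2, N3, N4, N5, N6, N7, N8, N9}); total cost 10 + 7 + 8 + 2 = 27.
No covering selection has total cost below 27.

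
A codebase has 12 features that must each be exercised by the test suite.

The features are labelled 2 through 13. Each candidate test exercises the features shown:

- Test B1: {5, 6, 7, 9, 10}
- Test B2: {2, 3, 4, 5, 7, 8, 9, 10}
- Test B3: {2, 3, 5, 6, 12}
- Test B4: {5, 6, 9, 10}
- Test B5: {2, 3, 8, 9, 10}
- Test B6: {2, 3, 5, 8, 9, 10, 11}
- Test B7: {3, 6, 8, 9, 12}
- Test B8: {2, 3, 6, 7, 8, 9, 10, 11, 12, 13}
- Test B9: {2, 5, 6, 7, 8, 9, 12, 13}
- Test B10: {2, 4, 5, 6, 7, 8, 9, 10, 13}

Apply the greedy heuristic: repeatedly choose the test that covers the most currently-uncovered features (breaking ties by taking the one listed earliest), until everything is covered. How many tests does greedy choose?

Greedy: pick B8 (covers 10 new) → pick B2 (covers 2 new). Total picks: 2.

2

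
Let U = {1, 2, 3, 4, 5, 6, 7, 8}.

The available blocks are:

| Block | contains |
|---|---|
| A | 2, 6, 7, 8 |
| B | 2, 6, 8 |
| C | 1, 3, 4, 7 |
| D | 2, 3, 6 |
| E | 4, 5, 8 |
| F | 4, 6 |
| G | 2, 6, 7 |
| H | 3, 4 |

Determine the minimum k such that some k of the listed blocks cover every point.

3

C, E, and G cover everything between them: the union {1, 2, 3, 4, 5, 6, 7, 8} is all of U.
Only C contains 1, so C is forced; the remaining 4 points need at least 2 more blocks (each remaining block adds at most 3) — so at least 3 blocks are needed, and 3 is optimal.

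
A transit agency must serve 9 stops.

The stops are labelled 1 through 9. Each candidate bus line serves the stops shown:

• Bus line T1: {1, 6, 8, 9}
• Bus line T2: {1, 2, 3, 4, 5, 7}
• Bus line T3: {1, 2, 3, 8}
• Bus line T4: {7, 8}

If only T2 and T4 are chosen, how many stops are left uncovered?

Union of T2, T4 = {1, 2, 3, 4, 5, 7, 8}.
Not covered: 6, 9 — 2 stops.

2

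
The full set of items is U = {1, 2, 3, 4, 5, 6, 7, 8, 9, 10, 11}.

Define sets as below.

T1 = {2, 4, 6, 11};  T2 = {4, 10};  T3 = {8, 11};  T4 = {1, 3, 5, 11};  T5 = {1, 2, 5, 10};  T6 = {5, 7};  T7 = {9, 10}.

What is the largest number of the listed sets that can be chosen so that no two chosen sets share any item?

T1, T6, T7 are pairwise disjoint (T1={2,4,6,11}; T6={5,7}; T7={9,10}).
Every remaining set overlaps one of these, and no 4 of the listed sets are pairwise disjoint, so 3 is the maximum.

3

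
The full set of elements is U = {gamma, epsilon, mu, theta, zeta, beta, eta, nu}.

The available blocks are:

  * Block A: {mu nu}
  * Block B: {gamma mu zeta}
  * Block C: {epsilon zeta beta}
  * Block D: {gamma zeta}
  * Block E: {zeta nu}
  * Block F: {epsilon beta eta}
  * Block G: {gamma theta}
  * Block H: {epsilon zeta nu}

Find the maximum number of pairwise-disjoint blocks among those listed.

A, F, G are pairwise disjoint (A={mu,nu}; F={epsilon,beta,eta}; G={gamma,theta}).
Every remaining block overlaps one of these, and no 4 of the listed blocks are pairwise disjoint, so 3 is the maximum.

3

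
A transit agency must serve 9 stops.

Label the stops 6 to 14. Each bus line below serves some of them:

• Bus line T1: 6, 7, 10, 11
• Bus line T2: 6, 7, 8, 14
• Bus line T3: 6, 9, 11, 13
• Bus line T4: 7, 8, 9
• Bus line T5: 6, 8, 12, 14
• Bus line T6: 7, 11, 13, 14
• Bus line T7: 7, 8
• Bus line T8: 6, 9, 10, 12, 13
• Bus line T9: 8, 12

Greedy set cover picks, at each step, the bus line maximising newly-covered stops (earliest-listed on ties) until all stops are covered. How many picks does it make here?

3

Greedy: pick T8 (covers 5 new) → pick T2 (covers 3 new) → pick T1 (covers 1 new). Total picks: 3.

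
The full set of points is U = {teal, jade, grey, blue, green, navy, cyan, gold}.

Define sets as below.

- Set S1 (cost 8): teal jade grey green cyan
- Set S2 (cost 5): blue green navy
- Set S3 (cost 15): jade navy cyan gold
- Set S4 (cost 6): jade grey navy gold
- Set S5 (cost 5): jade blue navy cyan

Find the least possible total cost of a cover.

S1, S4, S5 together cover every point (S1 ∪ S4 ∪ S5 = {teal, jade, grey, blue, green, navy, cyan, gold}); total cost 8 + 6 + 5 = 19.
No covering selection has total cost below 19.

19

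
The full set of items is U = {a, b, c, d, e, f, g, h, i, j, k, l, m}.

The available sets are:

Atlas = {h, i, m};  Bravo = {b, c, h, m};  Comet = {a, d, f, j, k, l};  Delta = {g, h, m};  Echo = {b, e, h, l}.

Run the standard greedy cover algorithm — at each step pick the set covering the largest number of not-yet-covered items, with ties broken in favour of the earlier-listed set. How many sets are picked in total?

Greedy: pick Comet (covers 6 new) → pick Bravo (covers 4 new) → pick Atlas (covers 1 new) → pick Delta (covers 1 new) → pick Echo (covers 1 new). Total picks: 5.

5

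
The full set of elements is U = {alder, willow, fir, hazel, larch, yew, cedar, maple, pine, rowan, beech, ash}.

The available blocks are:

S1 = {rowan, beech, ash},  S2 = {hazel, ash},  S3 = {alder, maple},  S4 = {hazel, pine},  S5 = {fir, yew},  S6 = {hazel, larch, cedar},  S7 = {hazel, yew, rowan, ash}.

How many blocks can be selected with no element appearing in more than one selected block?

S1, S3, S4, S5 are pairwise disjoint (S1={rowan,beech,ash}; S3={alder,maple}; S4={hazel,pine}; S5={fir,yew}).
Every remaining block overlaps one of these, and no 5 of the listed blocks are pairwise disjoint, so 4 is the maximum.

4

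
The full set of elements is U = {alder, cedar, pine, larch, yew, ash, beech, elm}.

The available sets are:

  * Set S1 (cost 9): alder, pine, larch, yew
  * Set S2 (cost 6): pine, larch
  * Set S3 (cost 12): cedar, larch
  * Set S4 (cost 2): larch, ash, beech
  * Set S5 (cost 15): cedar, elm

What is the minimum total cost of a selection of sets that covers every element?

26

S1, S4, S5 together cover every element (S1 ∪ S4 ∪ S5 = {alder, cedar, pine, larch, yew, ash, beech, elm}); total cost 9 + 2 + 15 = 26.
No covering selection has total cost below 26.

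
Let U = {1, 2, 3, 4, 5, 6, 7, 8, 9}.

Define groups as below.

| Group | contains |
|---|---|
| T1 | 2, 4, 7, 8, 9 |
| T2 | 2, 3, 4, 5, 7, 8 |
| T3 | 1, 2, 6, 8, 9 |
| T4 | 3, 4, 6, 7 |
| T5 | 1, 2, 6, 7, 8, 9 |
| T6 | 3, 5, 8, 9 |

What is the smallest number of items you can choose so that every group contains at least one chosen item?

2

Take H = {2, 3}. Each listed group contains at least one of these, so H is a hitting set of size 2.
No single item lies in every group, so at least 2 are needed and 2 is optimal.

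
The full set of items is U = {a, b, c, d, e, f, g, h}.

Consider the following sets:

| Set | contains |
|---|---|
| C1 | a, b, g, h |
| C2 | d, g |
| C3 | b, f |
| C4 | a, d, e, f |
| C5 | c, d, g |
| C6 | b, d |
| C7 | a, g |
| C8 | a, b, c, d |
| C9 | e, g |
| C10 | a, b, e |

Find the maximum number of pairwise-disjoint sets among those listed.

2

C3, C5 are pairwise disjoint (C3={b,f}; C5={c,d,g}).
Every remaining set overlaps one of these, and no 3 of the listed sets are pairwise disjoint, so 2 is the maximum.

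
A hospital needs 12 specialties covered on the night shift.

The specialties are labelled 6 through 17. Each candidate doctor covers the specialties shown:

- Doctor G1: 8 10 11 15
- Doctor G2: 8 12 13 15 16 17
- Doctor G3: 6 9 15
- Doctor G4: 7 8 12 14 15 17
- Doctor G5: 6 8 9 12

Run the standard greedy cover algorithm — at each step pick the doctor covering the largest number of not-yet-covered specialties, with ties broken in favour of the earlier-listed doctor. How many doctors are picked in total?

Greedy: pick G2 (covers 6 new) → pick G1 (covers 2 new) → pick G3 (covers 2 new) → pick G4 (covers 2 new). Total picks: 4.

4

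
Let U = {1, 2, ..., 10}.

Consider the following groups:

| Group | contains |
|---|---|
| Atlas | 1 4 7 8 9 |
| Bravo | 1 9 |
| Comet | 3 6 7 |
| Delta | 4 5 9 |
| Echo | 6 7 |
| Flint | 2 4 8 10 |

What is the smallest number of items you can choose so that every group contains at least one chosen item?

3

H = {6, 8, 9} meets every group (each contains at least one member of H), and |H| = 3.
The groups Bravo, Comet, Flint are pairwise disjoint, so any hitting set needs a separate item for each — at least 3. Hence 3 is optimal.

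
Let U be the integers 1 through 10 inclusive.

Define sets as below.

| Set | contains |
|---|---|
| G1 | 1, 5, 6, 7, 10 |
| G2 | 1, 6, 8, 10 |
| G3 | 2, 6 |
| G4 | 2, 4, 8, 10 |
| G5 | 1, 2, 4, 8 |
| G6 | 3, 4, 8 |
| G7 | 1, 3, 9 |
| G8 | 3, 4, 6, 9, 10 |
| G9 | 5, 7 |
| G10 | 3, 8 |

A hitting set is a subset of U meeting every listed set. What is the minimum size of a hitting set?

H = {2, 3, 6, 7} meets every set (each contains at least one member of H), and |H| = 4.
No choice of 3 items meets every set, so 4 is the minimum.

4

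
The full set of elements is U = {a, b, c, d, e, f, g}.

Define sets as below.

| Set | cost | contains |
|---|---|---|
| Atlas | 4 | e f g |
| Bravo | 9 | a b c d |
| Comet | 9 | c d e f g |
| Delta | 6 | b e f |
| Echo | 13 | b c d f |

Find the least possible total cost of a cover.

13

Atlas, Bravo together cover every element (Atlas ∪ Bravo = {a, b, c, d, e, f, g}); total cost 4 + 9 = 13.
No covering selection has total cost below 13.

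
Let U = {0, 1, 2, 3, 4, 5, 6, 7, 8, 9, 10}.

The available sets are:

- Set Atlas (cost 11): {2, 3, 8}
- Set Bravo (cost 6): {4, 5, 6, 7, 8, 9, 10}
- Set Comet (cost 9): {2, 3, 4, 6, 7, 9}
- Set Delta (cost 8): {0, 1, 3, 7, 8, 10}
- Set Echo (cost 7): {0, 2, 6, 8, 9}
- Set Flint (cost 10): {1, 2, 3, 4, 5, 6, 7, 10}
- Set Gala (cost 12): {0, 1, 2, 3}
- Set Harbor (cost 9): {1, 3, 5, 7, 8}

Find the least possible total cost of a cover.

17

Echo, Flint together cover every point (Echo ∪ Flint = {0, 1, 2, 3, 4, 5, 6, 7, 8, 9, 10}); total cost 7 + 10 = 17.
The greedy pick Bravo, Delta, Echo costs 21; no covering selection beats 17.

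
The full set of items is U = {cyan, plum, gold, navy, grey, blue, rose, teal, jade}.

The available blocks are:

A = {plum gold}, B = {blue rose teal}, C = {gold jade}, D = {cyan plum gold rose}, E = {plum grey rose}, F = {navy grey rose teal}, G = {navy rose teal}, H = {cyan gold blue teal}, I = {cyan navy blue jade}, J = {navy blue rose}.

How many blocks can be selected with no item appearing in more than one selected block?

2

C, F are pairwise disjoint (C={gold,jade}; F={navy,grey,rose,teal}).
Every remaining block overlaps one of these, and no 3 of the listed blocks are pairwise disjoint, so 2 is the maximum.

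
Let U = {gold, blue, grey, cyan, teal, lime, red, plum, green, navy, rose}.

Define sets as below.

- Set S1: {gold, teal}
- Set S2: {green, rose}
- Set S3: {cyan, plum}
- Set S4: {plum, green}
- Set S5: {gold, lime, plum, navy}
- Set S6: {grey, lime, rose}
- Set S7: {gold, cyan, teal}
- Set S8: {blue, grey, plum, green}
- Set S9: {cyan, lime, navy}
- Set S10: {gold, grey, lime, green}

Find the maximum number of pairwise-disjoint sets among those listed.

3

S1, S3, S6 are pairwise disjoint (S1={gold,teal}; S3={cyan,plum}; S6={grey,lime,rose}).
Every remaining set overlaps one of these, and no 4 of the listed sets are pairwise disjoint, so 3 is the maximum.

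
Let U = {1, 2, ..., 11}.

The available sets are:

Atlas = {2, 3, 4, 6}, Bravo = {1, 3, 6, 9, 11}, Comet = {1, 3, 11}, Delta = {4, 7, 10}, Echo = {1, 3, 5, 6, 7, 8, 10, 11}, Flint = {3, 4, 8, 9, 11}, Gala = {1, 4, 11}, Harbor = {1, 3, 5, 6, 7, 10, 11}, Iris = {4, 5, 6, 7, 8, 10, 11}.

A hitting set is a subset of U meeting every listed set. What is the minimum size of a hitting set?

2

The 2 items {1, 4} hit every set.
The sets Bravo, Delta are pairwise disjoint, so any hitting set needs a separate item for each — at least 2. Hence 2 is optimal.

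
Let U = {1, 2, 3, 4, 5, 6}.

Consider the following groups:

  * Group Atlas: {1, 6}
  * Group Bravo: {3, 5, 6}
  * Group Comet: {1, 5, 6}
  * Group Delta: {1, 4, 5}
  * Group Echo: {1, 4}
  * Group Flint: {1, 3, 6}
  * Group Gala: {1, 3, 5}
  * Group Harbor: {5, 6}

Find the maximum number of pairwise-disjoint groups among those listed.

2

Bravo, Echo are pairwise disjoint (Bravo={3,5,6}; Echo={1,4}).
Every remaining group overlaps one of these, and no 3 of the listed groups are pairwise disjoint, so 2 is the maximum.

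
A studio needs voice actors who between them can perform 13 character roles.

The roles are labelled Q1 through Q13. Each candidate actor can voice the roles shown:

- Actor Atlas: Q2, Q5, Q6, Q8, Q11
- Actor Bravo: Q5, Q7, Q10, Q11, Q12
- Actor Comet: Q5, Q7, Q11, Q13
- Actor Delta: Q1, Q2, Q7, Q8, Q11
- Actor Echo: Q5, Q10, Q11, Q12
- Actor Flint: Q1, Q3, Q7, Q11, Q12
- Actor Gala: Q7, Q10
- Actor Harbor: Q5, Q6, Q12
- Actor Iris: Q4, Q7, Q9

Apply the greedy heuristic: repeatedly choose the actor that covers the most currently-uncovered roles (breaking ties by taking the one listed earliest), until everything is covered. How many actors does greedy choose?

5

Greedy: pick Atlas (covers 5 new) → pick Flint (covers 4 new) → pick Iris (covers 2 new) → pick Bravo (covers 1 new) → pick Comet (covers 1 new). Total picks: 5.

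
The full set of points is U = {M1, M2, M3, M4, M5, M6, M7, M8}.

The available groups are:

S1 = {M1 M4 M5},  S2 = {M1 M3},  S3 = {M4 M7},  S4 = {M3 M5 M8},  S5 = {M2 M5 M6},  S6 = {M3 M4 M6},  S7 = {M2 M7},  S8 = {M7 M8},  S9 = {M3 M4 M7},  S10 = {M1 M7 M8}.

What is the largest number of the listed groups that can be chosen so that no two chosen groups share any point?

S2, S5, S8 are pairwise disjoint (S2={M1,M3}; S5={M2,M5,M6}; S8={M7,M8}).
Every remaining group overlaps one of these, and no 4 of the listed groups are pairwise disjoint, so 3 is the maximum.

3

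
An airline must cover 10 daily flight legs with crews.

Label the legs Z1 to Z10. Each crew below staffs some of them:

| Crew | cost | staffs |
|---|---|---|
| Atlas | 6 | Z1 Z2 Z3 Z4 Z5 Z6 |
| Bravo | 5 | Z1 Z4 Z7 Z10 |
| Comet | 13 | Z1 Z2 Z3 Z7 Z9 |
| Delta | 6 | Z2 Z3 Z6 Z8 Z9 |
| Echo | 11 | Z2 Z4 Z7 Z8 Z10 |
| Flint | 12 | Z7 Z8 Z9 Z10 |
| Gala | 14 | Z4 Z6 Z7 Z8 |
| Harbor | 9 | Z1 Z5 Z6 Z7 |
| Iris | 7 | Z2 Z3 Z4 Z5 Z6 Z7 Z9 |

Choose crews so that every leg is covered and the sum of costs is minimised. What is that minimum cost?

Atlas, Bravo, Delta together cover every leg (Atlas ∪ Bravo ∪ Delta = {Z1, Z2, Z3, Z4, Z5, Z6, Z7, Z8, Z9, Z10}); total cost 6 + 5 + 6 = 17.
No covering selection has total cost below 17.

17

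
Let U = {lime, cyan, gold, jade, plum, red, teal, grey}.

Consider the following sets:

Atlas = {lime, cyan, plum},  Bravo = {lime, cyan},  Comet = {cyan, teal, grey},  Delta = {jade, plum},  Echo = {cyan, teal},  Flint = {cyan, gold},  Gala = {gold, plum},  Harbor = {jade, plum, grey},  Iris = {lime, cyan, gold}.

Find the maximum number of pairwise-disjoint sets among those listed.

Bravo, Gala are pairwise disjoint (Bravo={lime,cyan}; Gala={gold,plum}).
Every remaining set overlaps one of these, and no 3 of the listed sets are pairwise disjoint, so 2 is the maximum.

2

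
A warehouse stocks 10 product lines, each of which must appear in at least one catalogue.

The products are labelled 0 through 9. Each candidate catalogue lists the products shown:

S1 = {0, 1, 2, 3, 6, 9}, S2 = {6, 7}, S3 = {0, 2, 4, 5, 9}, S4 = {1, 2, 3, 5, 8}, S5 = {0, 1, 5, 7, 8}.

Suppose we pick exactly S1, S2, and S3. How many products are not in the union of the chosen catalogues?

Union of S1, S2, S3 = {0, 1, 2, 3, 4, 5, 6, 7, 9}.
Not covered: 8 — 1 product.

1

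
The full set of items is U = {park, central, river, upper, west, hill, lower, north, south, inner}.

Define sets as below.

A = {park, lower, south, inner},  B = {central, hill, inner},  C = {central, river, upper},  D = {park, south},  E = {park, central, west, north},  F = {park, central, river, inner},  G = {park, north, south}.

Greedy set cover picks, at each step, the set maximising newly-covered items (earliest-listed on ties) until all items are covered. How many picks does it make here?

4

Greedy: pick A (covers 4 new) → pick C (covers 3 new) → pick E (covers 2 new) → pick B (covers 1 new). Total picks: 4.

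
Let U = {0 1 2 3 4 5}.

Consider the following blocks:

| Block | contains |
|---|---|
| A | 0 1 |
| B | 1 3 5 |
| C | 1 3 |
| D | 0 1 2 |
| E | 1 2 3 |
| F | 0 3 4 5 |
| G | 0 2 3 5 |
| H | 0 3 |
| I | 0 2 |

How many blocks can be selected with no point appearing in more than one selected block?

2

B, I are pairwise disjoint (B={1,3,5}; I={0,2}).
Every remaining block overlaps one of these, and no 3 of the listed blocks are pairwise disjoint, so 2 is the maximum.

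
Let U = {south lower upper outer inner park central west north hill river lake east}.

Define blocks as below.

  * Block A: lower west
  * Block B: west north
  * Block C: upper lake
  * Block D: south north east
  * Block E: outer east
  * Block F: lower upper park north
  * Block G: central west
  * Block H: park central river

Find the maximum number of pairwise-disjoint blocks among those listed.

A, C, E, H are pairwise disjoint (A={lower,west}; C={upper,lake}; E={outer,east}; H={park,central,river}).
Every remaining block overlaps one of these, and no 5 of the listed blocks are pairwise disjoint, so 4 is the maximum.

4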